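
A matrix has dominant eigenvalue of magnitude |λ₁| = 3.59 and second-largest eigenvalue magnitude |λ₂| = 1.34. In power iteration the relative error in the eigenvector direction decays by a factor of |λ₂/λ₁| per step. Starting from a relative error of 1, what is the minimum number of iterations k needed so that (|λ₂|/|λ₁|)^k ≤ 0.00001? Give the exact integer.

12

|λ₂/λ₁| = 1.34/3.59 = 0.37326
Need k ≥ ln(0.00001) / ln(0.37326) = -11.5129 / -0.9855 ≈ 11.683
Smallest integer k satisfying the bound: 12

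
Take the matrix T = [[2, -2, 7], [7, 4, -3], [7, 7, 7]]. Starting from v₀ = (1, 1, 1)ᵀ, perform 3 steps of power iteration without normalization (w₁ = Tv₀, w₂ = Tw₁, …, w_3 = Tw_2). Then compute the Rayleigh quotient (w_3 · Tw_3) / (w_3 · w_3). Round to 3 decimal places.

12.433

w1 = Tv₀ = (7, 8, 21)
w2 = Tw1 = (145, 18, 252)
w3 = Tw2 = (2018, 331, 2905)
Tw3 = (23709, 6735, 36778)
w3·Tw3 = 2018·23709 + 331·6735 + 2905·36778 = 156914137; w3·w3 = 2018·2018 + 331·331 + 2905·2905 = 12620910
λ ≈ 156914137/12620910 = 12.433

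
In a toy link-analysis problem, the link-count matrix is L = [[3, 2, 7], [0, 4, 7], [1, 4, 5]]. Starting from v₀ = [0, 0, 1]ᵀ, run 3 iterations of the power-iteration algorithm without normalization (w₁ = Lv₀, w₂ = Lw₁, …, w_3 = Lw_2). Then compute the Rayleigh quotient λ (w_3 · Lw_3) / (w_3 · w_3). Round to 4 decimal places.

w1 = Lv₀ = (3·0 + 2·0 + 7·1; 0·0 + 4·0 + 7·1; 1·0 + 4·0 + 5·1) = (7, 7, 5)
w2 = Lw1 = (3·7 + 2·7 + 7·5; 0·7 + 4·7 + 7·5; 1·7 + 4·7 + 5·5) = (70, 63, 60)
w3 = Lw2 = (756, 672, 622)
Lw3 = (7966, 7042, 6554)
w3·Lw3 = 756·7966 + 672·7042 + 622·6554 = 14831108; w3·w3 = 756·756 + 672·672 + 622·622 = 1410004
λ ≈ 14831108/1410004 = 10.5185

λ ≈ 10.5185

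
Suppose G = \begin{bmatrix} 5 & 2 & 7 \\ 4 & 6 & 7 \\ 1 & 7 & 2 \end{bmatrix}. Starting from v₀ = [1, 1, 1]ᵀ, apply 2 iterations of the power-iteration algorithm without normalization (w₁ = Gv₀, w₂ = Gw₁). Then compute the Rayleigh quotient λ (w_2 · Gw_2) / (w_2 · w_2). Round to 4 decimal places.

13.7172

w1 = Gv₀ = (14, 17, 10)
w2 = Gw1 = (174, 228, 153)
Gw2 = (2397, 3135, 2076)
w2·Gw2 = 174·2397 + 228·3135 + 153·2076 = 1449486; w2·w2 = 174·174 + 228·228 + 153·153 = 105669
λ ≈ 1449486/105669 = 13.7172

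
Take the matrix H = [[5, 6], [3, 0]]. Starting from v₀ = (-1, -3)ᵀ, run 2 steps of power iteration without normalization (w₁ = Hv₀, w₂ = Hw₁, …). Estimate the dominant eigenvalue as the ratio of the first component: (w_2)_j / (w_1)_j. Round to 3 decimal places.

w1 = Hv₀ = (5·(-1) + 6·(-3); 3·(-1) + 0·(-3)) = (-23, -3)
w2 = Hw1 = (5·(-23) + 6·(-3); 3·(-23) + 0·(-3)) = (-133, -69)
Ratio at component: -133 / -23 = 5.783

λ ≈ 5.783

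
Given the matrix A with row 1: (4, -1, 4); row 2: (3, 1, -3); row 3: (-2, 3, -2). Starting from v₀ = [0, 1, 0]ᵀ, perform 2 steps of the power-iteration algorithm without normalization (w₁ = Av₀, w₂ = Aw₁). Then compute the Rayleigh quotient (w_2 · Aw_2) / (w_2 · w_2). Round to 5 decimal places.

λ ≈ 0.85965

w1 = Av₀ = (4·0 + (-1)·1 + 4·0; 3·0 + 1·1 + (-3)·0; (-2)·0 + 3·1 + (-2)·0) = (-1, 1, 3)
w2 = Aw1 = (4·(-1) + (-1)·1 + 4·3; 3·(-1) + 1·1 + (-3)·3; (-2)·(-1) + 3·1 + (-2)·3) = (7, -11, -1)
Aw2 = (35, 13, -45)
w2·Aw2 = 7·35 + (-11)·13 + (-1)·(-45) = 147; w2·w2 = 7·7 + (-11)·(-11) + (-1)·(-1) = 171
λ ≈ 147/171 = 0.85965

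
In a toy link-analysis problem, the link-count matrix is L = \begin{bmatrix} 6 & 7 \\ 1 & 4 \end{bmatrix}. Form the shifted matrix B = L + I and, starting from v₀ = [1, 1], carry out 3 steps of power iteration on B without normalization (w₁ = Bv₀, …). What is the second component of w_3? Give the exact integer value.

360

B = L + I has rows (7, 7); (1, 5)
w1 = Bv₀ = (14, 6)
w2 = Bw1 = (140, 44)
w3 = Bw2 = (1288, 360)
Requested component of w3: 360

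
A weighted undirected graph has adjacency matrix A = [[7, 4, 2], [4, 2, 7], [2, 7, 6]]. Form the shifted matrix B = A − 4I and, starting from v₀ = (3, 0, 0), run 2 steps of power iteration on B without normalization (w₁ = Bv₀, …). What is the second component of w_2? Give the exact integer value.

54

B = A − 4I has rows (3, 4, 2); (4, -2, 7); (2, 7, 2)
w1 = Bv₀ = (3·3 + 4·0 + 2·0; 4·3 + (-2)·0 + 7·0; 2·3 + 7·0 + 2·0) = (9, 12, 6)
w2 = Bw1 = (3·9 + 4·12 + 2·6; 4·9 + (-2)·12 + 7·6; 2·9 + 7·12 + 2·6) = (87, 54, 114)
Requested component of w2: 54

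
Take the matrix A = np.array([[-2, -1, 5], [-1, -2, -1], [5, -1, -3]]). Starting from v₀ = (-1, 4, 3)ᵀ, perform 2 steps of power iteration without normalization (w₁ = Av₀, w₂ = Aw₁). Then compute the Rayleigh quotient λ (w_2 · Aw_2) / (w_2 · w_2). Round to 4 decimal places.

w1 = Av₀ = ((-2)·(-1) + (-1)·4 + 5·3; (-1)·(-1) + (-2)·4 + (-1)·3; 5·(-1) + (-1)·4 + (-3)·3) = (13, -10, -18)
w2 = Aw1 = ((-2)·13 + (-1)·(-10) + 5·(-18); (-1)·13 + (-2)·(-10) + (-1)·(-18); 5·13 + (-1)·(-10) + (-3)·(-18)) = (-106, 25, 129)
Aw2 = (832, -73, -942)
w2·Aw2 = (-106)·832 + 25·(-73) + 129·(-942) = -211535; w2·w2 = (-106)·(-106) + 25·25 + 129·129 = 28502
λ ≈ -211535/28502 = -7.4218

-7.4218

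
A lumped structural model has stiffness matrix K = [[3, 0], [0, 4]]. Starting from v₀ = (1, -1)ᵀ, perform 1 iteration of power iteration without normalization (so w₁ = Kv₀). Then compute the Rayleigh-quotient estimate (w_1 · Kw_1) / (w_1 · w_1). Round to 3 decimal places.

w1 = Kv₀ = (3, -4)
Kw1 = (9, -16)
w1·Kw1 = 3·9 + (-4)·(-16) = 91; w1·w1 = 3·3 + (-4)·(-4) = 25
λ ≈ 91/25 = 3.640

λ ≈ 3.640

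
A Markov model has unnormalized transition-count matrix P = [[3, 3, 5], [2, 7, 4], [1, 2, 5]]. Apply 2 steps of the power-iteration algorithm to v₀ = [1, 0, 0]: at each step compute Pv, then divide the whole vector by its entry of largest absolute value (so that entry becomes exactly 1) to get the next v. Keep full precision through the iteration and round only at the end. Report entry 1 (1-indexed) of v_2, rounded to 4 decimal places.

0.8333

Pv0 = (3.00000, 2.00000, 1.00000); divide by 3.00000 → v1 = (1.00000, 0.66667, 0.33333)
Pv1 = (6.66667, 8.00000, 4.00000); divide by 8.00000 → v2 = (0.83333, 1.00000, 0.50000)
Requested entry of v2: 20/24 = 0.8333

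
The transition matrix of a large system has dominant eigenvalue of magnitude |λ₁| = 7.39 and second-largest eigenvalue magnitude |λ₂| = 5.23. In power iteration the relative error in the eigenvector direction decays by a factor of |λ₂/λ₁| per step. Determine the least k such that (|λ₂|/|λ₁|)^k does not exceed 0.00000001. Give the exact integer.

54

|λ₂/λ₁| = 5.23/7.39 = 0.70771
Need k ≥ ln(0.00000001) / ln(0.70771) = -18.4207 / -0.3457 ≈ 53.283
Smallest integer k satisfying the bound: 54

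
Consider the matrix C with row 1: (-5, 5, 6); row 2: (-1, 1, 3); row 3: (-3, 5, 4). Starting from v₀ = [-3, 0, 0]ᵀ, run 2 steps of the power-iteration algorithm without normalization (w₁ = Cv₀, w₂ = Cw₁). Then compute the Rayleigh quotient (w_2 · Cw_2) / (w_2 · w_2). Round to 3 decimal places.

λ ≈ 1.485

w1 = Cv₀ = ((-5)·(-3) + 5·0 + 6·0; (-1)·(-3) + 1·0 + 3·0; (-3)·(-3) + 5·0 + 4·0) = (15, 3, 9)
w2 = Cw1 = ((-5)·15 + 5·3 + 6·9; (-1)·15 + 1·3 + 3·9; (-3)·15 + 5·3 + 4·9) = (-6, 15, 6)
Cw2 = (141, 39, 117)
w2·Cw2 = (-6)·141 + 15·39 + 6·117 = 441; w2·w2 = (-6)·(-6) + 15·15 + 6·6 = 297
λ ≈ 441/297 = 1.485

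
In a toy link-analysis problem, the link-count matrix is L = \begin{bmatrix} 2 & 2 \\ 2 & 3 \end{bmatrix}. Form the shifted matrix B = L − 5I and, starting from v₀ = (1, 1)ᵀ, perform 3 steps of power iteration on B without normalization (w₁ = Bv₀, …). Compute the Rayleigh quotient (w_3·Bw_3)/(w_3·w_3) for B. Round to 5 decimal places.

B = L − 5I has rows (-3, 2); (2, -2)
w1 = Bv₀ = (-1, 0)
w2 = Bw1 = (3, -2)
w3 = Bw2 = (-13, 10)
Bw3 = (59, -46)
w3·Bw3 = -1227; w3·w3 = 269; μ ≈ -1227/269 = -4.56134

-4.56134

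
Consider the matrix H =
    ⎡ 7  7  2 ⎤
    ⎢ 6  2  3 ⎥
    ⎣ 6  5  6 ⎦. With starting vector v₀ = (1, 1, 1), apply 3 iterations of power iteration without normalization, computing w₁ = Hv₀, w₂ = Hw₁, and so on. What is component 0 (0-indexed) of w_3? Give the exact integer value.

3250

w1 = Hv₀ = (7·1 + 7·1 + 2·1; 6·1 + 2·1 + 3·1; 6·1 + 5·1 + 6·1) = (16, 11, 17)
w2 = Hw1 = (7·16 + 7·11 + 2·17; 6·16 + 2·11 + 3·17; 6·16 + 5·11 + 6·17) = (223, 169, 253)
w3 = Hw2 = (3250, 2435, 3701)
The requested component of w3 is 3250.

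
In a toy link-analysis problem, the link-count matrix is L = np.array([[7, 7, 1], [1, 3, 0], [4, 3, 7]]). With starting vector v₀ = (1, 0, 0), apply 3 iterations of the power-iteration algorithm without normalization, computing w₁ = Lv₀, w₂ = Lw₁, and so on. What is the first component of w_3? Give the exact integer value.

549

w1 = Lv₀ = (7, 1, 4)
w2 = Lw1 = (60, 10, 59)
w3 = Lw2 = (549, 90, 683)
The requested component of w3 is 549.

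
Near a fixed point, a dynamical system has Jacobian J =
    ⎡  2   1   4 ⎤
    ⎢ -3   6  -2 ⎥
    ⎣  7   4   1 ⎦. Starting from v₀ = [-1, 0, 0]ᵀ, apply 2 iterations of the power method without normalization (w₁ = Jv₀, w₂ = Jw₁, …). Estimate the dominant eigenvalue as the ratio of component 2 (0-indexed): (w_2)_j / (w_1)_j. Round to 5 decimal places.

w1 = Jv₀ = (-2, 3, -7)
w2 = Jw1 = (-29, 38, -9)
Ratio at component: -9 / -7 = 1.28571

λ ≈ 1.28571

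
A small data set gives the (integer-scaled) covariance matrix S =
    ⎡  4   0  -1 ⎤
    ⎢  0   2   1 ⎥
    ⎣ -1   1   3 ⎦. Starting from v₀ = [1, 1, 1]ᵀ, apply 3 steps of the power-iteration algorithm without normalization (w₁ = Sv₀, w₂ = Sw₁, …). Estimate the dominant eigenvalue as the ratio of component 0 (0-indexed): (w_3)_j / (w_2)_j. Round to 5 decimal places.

λ ≈ 3.00000

w1 = Sv₀ = (4·1 + 0·1 + (-1)·1; 0·1 + 2·1 + 1·1; (-1)·1 + 1·1 + 3·1) = (3, 3, 3)
w2 = Sw1 = (4·3 + 0·3 + (-1)·3; 0·3 + 2·3 + 1·3; (-1)·3 + 1·3 + 3·3) = (9, 9, 9)
w3 = Sw2 = (27, 27, 27)
Ratio at component: 27 / 9 = 3.00000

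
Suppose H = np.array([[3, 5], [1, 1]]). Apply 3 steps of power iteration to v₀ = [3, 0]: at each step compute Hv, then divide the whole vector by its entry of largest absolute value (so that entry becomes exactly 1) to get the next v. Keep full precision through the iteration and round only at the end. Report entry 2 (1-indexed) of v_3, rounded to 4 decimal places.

Hv0 = (9.00000, 3.00000); divide by 9.00000 → v1 = (1.00000, 0.33333)
Hv1 = (4.66667, 1.33333); divide by 4.66667 → v2 = (1.00000, 0.28571)
Hv2 = (4.42857, 1.28571); divide by 4.42857 → v3 = (1.00000, 0.29032)
Requested entry of v3: 54/186 = 0.2903

0.2903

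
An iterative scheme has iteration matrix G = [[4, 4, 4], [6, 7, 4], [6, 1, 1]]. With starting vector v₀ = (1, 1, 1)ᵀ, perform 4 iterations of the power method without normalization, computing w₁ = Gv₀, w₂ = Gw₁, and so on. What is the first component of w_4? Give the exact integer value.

23668

w1 = Gv₀ = (4·1 + 4·1 + 4·1; 6·1 + 7·1 + 4·1; 6·1 + 1·1 + 1·1) = (12, 17, 8)
w2 = Gw1 = (4·12 + 4·17 + 4·8; 6·12 + 7·17 + 4·8; 6·12 + 1·17 + 1·8) = (148, 223, 97)
w3 = Gw2 = (1872, 2837, 1208)
w4 = Gw3 = (23668, 35923, 15277)
The requested component of w4 is 23668.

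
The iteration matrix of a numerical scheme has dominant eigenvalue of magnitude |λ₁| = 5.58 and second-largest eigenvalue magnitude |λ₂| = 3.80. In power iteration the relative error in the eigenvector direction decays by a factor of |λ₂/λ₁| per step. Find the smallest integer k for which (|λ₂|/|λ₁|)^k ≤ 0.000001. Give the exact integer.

36

|λ₂/λ₁| = 3.80/5.58 = 0.68100
Need k ≥ ln(0.000001) / ln(0.68100) = -13.8155 / -0.3842 ≈ 35.960
Smallest integer k satisfying the bound: 36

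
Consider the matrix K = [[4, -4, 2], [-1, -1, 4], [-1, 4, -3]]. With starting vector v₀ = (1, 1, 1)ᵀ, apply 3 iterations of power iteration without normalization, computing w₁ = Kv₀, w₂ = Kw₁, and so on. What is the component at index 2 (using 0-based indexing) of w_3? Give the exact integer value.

w1 = Kv₀ = (4·1 + (-4)·1 + 2·1; (-1)·1 + (-1)·1 + 4·1; (-1)·1 + 4·1 + (-3)·1) = (2, 2, 0)
w2 = Kw1 = (4·2 + (-4)·2 + 2·0; (-1)·2 + (-1)·2 + 4·0; (-1)·2 + 4·2 + (-3)·0) = (0, -4, 6)
w3 = Kw2 = (28, 28, -34)
The requested component of w3 is -34.

-34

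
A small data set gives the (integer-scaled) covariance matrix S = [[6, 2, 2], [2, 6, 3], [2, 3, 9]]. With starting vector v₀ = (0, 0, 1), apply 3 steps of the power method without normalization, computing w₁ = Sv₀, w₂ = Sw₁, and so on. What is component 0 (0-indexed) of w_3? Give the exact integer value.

w1 = Sv₀ = (6·0 + 2·0 + 2·1; 2·0 + 6·0 + 3·1; 2·0 + 3·0 + 9·1) = (2, 3, 9)
w2 = Sw1 = (6·2 + 2·3 + 2·9; 2·2 + 6·3 + 3·9; 2·2 + 3·3 + 9·9) = (36, 49, 94)
w3 = Sw2 = (502, 648, 1065)
The requested component of w3 is 502.

502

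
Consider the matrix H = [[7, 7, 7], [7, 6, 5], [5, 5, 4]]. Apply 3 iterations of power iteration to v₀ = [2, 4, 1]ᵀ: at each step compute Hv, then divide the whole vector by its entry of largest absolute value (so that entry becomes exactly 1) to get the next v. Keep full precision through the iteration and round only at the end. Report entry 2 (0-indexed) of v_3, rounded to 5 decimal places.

Hv0 = (49.000000, 43.000000, 34.000000); divide by 49.000000 → v1 = (1.000000, 0.877551, 0.693878)
Hv1 = (18.000000, 15.734694, 12.163265); divide by 18.000000 → v2 = (1.000000, 0.874150, 0.675737)
Hv2 = (17.849206, 15.623583, 12.073696); divide by 17.849206 → v3 = (1.000000, 0.875310, 0.676428)
Requested entry of v3: 10649/15743 = 0.67643

0.67643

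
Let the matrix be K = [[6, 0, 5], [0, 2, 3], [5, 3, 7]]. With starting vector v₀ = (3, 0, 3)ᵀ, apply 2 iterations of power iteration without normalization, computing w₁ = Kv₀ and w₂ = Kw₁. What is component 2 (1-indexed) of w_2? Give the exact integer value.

w1 = Kv₀ = (6·3 + 0·0 + 5·3; 0·3 + 2·0 + 3·3; 5·3 + 3·0 + 7·3) = (33, 9, 36)
w2 = Kw1 = (6·33 + 0·9 + 5·36; 0·33 + 2·9 + 3·36; 5·33 + 3·9 + 7·36) = (378, 126, 444)
The requested component of w2 is 126.

126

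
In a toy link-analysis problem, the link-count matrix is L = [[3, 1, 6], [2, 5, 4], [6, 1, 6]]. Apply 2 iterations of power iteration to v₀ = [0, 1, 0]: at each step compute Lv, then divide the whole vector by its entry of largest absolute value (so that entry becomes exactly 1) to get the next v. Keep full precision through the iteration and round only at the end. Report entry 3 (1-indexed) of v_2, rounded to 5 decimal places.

0.54839

Lv0 = (1.000000, 5.000000, 1.000000); divide by 5.000000 → v1 = (0.200000, 1.000000, 0.200000)
Lv1 = (2.800000, 6.200000, 3.400000); divide by 6.200000 → v2 = (0.451613, 1.000000, 0.548387)
Requested entry of v2: 17/31 = 0.54839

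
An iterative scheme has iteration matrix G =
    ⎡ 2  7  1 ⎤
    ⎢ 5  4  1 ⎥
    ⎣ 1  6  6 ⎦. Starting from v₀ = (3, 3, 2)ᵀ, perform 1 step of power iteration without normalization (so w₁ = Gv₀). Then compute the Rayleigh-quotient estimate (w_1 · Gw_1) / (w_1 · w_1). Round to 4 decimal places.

λ ≈ 10.9293

w1 = Gv₀ = (29, 29, 33)
Gw1 = (294, 294, 401)
w1·Gw1 = 29·294 + 29·294 + 33·401 = 30285; w1·w1 = 29·29 + 29·29 + 33·33 = 2771
λ ≈ 30285/2771 = 10.9293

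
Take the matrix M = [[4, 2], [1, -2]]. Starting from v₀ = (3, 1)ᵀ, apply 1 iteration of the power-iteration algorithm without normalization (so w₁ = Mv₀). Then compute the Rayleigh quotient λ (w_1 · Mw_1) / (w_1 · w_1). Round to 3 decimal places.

λ ≈ 4.183

w1 = Mv₀ = (14, 1)
Mw1 = (58, 12)
w1·Mw1 = 14·58 + 1·12 = 824; w1·w1 = 14·14 + 1·1 = 197
λ ≈ 824/197 = 4.183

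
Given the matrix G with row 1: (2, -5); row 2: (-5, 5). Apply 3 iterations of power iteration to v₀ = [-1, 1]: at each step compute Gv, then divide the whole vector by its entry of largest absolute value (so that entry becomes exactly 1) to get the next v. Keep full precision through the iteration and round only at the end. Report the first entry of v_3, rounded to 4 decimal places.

Gv0 = (-7.00000, 10.00000); divide by 10.00000 → v1 = (-0.70000, 1.00000)
Gv1 = (-6.40000, 8.50000); divide by 8.50000 → v2 = (-0.75294, 1.00000)
Gv2 = (-6.50588, 8.76471); divide by 8.76471 → v3 = (-0.74228, 1.00000)
Requested entry of v3: -553/745 = -0.7423

-0.7423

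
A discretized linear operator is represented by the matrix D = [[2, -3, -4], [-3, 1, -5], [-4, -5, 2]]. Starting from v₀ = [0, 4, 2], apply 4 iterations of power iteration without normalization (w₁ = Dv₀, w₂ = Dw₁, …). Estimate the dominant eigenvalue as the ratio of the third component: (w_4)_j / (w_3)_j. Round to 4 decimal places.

-4.4956

w1 = Dv₀ = (-20, -6, -16)
w2 = Dw1 = (42, 134, 78)
w3 = Dw2 = (-630, -382, -682)
w4 = Dw3 = (2614, 4918, 3066)
Ratio at component: 3066 / -682 = -4.4956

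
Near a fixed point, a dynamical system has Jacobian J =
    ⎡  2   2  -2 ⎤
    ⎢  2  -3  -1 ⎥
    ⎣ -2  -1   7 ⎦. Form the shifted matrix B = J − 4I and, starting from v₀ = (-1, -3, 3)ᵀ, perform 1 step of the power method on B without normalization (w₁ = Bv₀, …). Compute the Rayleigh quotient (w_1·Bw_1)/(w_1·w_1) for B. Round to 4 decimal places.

B = J − 4I has rows (-2, 2, -2); (2, -7, -1); (-2, -1, 3)
w1 = Bv₀ = (-10, 16, 14)
Bw1 = (24, -146, 46)
w1·Bw1 = -1932; w1·w1 = 552; μ ≈ -1932/552 = -3.5000

-3.5000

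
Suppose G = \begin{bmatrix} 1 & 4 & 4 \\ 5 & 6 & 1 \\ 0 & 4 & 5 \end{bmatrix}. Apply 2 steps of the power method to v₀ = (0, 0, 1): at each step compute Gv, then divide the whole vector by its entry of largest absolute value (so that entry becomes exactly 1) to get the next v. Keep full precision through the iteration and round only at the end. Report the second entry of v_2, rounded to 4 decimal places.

1.0000

Gv0 = (4.00000, 1.00000, 5.00000); divide by 5.00000 → v1 = (0.80000, 0.20000, 1.00000)
Gv1 = (5.60000, 6.20000, 5.80000); divide by 6.20000 → v2 = (0.90323, 1.00000, 0.93548)
Requested entry of v2: 31/31 = 1.0000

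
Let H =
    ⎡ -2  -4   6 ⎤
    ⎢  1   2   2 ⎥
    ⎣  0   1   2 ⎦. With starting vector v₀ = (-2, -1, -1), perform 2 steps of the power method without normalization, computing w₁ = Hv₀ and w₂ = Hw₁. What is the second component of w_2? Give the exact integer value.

-16

w1 = Hv₀ = (2, -6, -3)
w2 = Hw1 = (2, -16, -12)
The requested component of w2 is -16.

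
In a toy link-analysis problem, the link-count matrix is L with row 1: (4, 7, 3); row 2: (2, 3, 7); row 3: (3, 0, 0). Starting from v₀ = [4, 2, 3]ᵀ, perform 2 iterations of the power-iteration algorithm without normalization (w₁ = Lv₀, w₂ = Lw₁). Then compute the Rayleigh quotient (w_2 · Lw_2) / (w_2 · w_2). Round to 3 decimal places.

9.253

w1 = Lv₀ = (4·4 + 7·2 + 3·3; 2·4 + 3·2 + 7·3; 3·4 + 0·2 + 0·3) = (39, 35, 12)
w2 = Lw1 = (4·39 + 7·35 + 3·12; 2·39 + 3·35 + 7·12; 3·39 + 0·35 + 0·12) = (437, 267, 117)
Lw2 = (3968, 2494, 1311)
w2·Lw2 = 437·3968 + 267·2494 + 117·1311 = 2553301; w2·w2 = 437·437 + 267·267 + 117·117 = 275947
λ ≈ 2553301/275947 = 9.253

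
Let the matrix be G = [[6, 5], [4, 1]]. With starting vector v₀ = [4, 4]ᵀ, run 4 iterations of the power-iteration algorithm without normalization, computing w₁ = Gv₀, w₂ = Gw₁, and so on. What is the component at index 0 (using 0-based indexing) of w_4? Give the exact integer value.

w1 = Gv₀ = (6·4 + 5·4; 4·4 + 1·4) = (44, 20)
w2 = Gw1 = (6·44 + 5·20; 4·44 + 1·20) = (364, 196)
w3 = Gw2 = (3164, 1652)
w4 = Gw3 = (27244, 14308)
The requested component of w4 is 27244.

27244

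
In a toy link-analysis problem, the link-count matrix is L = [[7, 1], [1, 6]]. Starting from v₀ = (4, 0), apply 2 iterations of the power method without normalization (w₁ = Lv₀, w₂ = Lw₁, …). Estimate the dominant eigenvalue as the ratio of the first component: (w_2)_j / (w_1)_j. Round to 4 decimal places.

w1 = Lv₀ = (28, 4)
w2 = Lw1 = (200, 52)
Ratio at component: 200 / 28 = 7.1429

7.1429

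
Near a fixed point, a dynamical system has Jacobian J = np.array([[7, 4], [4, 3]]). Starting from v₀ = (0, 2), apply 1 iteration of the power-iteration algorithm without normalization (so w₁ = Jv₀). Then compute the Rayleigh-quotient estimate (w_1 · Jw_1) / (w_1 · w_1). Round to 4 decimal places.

9.4000

w1 = Jv₀ = (8, 6)
Jw1 = (80, 50)
w1·Jw1 = 8·80 + 6·50 = 940; w1·w1 = 8·8 + 6·6 = 100
λ ≈ 940/100 = 9.4000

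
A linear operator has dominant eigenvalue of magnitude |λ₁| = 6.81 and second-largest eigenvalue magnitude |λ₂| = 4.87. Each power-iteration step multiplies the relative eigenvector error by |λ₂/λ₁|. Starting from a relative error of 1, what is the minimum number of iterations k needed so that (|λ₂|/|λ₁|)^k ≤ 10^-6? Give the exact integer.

|λ₂/λ₁| = 4.87/6.81 = 0.71512
Need k ≥ ln(10^-6) / ln(0.71512) = -13.8155 / -0.3353 ≈ 41.204
Smallest integer k satisfying the bound: 42

42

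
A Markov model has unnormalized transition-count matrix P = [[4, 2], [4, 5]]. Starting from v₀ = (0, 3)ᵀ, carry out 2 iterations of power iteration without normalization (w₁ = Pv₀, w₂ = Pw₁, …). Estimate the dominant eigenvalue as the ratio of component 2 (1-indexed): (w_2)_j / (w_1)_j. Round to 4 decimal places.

6.6000

w1 = Pv₀ = (6, 15)
w2 = Pw1 = (54, 99)
Ratio at component: 99 / 15 = 6.6000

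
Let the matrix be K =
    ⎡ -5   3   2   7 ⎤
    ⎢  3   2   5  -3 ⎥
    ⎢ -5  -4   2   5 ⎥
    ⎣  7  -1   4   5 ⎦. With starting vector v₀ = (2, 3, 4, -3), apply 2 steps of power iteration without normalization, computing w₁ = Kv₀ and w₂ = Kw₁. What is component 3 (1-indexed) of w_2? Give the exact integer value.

-92

w1 = Kv₀ = ((-5)·2 + 3·3 + 2·4 + 7·(-3); 3·2 + 2·3 + 5·4 + (-3)·(-3); (-5)·2 + (-4)·3 + 2·4 + 5·(-3); 7·2 + (-1)·3 + 4·4 + 5·(-3)) = (-14, 41, -29, 12)
w2 = Kw1 = ((-5)·(-14) + 3·41 + 2·(-29) + 7·12; 3·(-14) + 2·41 + 5·(-29) + (-3)·12; (-5)·(-14) + (-4)·41 + 2·(-29) + 5·12; 7·(-14) + (-1)·41 + 4·(-29) + 5·12) = (219, -141, -92, -195)
The requested component of w2 is -92.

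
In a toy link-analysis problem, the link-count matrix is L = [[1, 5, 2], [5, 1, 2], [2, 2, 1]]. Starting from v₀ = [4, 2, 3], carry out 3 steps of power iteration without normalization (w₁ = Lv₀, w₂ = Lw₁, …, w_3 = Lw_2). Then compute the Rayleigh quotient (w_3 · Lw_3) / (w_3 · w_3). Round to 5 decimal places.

w1 = Lv₀ = (20, 28, 15)
w2 = Lw1 = (190, 158, 111)
w3 = Lw2 = (1202, 1330, 807)
Lw3 = (9466, 8954, 5871)
w3·Lw3 = 1202·9466 + 1330·8954 + 807·5871 = 28024849; w3·w3 = 1202·1202 + 1330·1330 + 807·807 = 3864953
λ ≈ 28024849/3864953 = 7.25102

7.25102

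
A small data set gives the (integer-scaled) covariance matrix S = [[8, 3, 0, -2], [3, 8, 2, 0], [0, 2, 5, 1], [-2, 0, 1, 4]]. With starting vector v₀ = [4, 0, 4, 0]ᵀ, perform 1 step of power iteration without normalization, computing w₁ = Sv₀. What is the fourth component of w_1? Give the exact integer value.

w1 = Sv₀ = (8·4 + 3·0 + 0·4 + (-2)·0; 3·4 + 8·0 + 2·4 + 0·0; 0·4 + 2·0 + 5·4 + 1·0; (-2)·4 + 0·0 + 1·4 + 4·0) = (32, 20, 20, -4)
The requested component of w1 is -4.

-4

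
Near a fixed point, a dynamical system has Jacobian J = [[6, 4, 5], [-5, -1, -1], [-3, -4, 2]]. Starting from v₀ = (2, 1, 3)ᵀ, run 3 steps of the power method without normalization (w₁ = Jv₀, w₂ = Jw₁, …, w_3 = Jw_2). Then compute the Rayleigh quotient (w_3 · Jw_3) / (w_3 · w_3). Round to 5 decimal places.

λ ≈ 0.84438

w1 = Jv₀ = (31, -14, -4)
w2 = Jw1 = (110, -137, -45)
w3 = Jw2 = (-113, -368, 128)
Jw3 = (-1510, 805, 2067)
w3·Jw3 = (-113)·(-1510) + (-368)·805 + 128·2067 = 138966; w3·w3 = (-113)·(-113) + (-368)·(-368) + 128·128 = 164577
λ ≈ 138966/164577 = 0.84438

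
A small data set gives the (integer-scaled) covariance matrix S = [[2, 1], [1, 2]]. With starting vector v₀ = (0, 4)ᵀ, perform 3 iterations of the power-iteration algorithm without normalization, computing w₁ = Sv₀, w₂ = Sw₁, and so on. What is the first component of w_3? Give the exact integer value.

w1 = Sv₀ = (2·0 + 1·4; 1·0 + 2·4) = (4, 8)
w2 = Sw1 = (2·4 + 1·8; 1·4 + 2·8) = (16, 20)
w3 = Sw2 = (52, 56)
The requested component of w3 is 52.

52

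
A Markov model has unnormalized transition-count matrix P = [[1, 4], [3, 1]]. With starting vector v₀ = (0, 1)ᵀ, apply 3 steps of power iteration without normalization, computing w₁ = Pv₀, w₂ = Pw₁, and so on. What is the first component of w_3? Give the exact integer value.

w1 = Pv₀ = (1·0 + 4·1; 3·0 + 1·1) = (4, 1)
w2 = Pw1 = (1·4 + 4·1; 3·4 + 1·1) = (8, 13)
w3 = Pw2 = (60, 37)
The requested component of w3 is 60.

60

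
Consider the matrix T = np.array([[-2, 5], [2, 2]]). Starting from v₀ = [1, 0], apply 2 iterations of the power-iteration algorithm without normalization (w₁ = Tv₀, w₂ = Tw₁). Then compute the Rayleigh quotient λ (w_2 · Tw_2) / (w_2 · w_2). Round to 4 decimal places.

-2.0000

w1 = Tv₀ = ((-2)·1 + 5·0; 2·1 + 2·0) = (-2, 2)
w2 = Tw1 = ((-2)·(-2) + 5·2; 2·(-2) + 2·2) = (14, 0)
Tw2 = (-28, 28)
w2·Tw2 = 14·(-28) + 0·28 = -392; w2·w2 = 14·14 + 0·0 = 196
λ ≈ -392/196 = -2.0000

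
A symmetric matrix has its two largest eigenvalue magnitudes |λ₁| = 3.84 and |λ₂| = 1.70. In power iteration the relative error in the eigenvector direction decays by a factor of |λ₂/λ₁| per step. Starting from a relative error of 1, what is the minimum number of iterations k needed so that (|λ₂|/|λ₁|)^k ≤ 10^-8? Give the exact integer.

23

|λ₂/λ₁| = 1.70/3.84 = 0.44271
Need k ≥ ln(10^-8) / ln(0.44271) = -18.4207 / -0.8148 ≈ 22.606
Smallest integer k satisfying the bound: 23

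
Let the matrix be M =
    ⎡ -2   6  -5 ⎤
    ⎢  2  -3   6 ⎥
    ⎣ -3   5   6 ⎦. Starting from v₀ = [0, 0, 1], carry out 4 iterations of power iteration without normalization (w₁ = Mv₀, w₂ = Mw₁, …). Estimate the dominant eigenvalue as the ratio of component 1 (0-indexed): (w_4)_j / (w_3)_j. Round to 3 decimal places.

λ ≈ 1.231

w1 = Mv₀ = ((-2)·0 + 6·0 + (-5)·1; 2·0 + (-3)·0 + 6·1; (-3)·0 + 5·0 + 6·1) = (-5, 6, 6)
w2 = Mw1 = ((-2)·(-5) + 6·6 + (-5)·6; 2·(-5) + (-3)·6 + 6·6; (-3)·(-5) + 5·6 + 6·6) = (16, 8, 81)
w3 = Mw2 = (-389, 494, 478)
w4 = Mw3 = (1352, 608, 6505)
Ratio at component: 608 / 494 = 1.231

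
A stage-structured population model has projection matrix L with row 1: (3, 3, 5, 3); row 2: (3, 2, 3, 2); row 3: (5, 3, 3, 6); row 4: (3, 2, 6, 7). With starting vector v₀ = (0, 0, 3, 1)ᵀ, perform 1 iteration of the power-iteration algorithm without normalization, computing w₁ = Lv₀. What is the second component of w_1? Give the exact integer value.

11

w1 = Lv₀ = (18, 11, 15, 25)
The requested component of w1 is 11.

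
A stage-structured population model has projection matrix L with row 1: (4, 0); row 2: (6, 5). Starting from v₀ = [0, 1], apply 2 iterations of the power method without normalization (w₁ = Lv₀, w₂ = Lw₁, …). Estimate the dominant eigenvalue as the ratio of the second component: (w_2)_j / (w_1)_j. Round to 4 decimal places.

w1 = Lv₀ = (4·0 + 0·1; 6·0 + 5·1) = (0, 5)
w2 = Lw1 = (4·0 + 0·5; 6·0 + 5·5) = (0, 25)
Ratio at component: 25 / 5 = 5.0000

5.0000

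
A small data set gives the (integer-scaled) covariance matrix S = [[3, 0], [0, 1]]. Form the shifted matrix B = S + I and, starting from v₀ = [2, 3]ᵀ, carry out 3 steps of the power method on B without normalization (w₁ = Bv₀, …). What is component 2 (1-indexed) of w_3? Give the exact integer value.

24

B = S + I has rows (4, 0); (0, 2)
w1 = Bv₀ = (8, 6)
w2 = Bw1 = (32, 12)
w3 = Bw2 = (128, 24)
Requested component of w3: 24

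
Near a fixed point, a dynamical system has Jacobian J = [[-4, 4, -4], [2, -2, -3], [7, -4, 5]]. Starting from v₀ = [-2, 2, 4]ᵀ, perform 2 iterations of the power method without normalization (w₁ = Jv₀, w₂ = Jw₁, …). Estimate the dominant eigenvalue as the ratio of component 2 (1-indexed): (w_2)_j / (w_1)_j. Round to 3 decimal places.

-2.300

w1 = Jv₀ = ((-4)·(-2) + 4·2 + (-4)·4; 2·(-2) + (-2)·2 + (-3)·4; 7·(-2) + (-4)·2 + 5·4) = (0, -20, -2)
w2 = Jw1 = ((-4)·0 + 4·(-20) + (-4)·(-2); 2·0 + (-2)·(-20) + (-3)·(-2); 7·0 + (-4)·(-20) + 5·(-2)) = (-72, 46, 70)
Ratio at component: 46 / -20 = -2.300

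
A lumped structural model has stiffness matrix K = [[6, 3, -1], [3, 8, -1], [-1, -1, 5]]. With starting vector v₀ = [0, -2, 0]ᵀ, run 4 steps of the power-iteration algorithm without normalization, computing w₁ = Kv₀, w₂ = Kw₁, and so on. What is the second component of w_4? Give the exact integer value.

w1 = Kv₀ = (6·0 + 3·(-2) + (-1)·0; 3·0 + 8·(-2) + (-1)·0; (-1)·0 + (-1)·(-2) + 5·0) = (-6, -16, 2)
w2 = Kw1 = (6·(-6) + 3·(-16) + (-1)·2; 3·(-6) + 8·(-16) + (-1)·2; (-1)·(-6) + (-1)·(-16) + 5·2) = (-86, -148, 32)
w3 = Kw2 = (-992, -1474, 394)
w4 = Kw3 = (-10768, -15162, 4436)
The requested component of w4 is -15162.

-15162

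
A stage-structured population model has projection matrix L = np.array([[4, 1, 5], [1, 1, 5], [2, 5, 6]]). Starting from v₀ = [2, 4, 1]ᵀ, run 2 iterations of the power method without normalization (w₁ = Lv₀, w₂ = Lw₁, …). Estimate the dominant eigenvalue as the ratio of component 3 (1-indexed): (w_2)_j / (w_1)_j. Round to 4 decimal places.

8.9667

w1 = Lv₀ = (17, 11, 30)
w2 = Lw1 = (229, 178, 269)
Ratio at component: 269 / 30 = 8.9667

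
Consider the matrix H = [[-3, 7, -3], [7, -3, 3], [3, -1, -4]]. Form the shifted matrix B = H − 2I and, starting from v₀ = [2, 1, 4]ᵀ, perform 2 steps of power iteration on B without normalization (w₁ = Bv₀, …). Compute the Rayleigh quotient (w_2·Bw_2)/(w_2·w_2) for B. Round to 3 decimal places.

-12.071

B = H − 2I has rows (-5, 7, -3); (7, -5, 3); (3, -1, -6)
w1 = Bv₀ = (-15, 21, -19)
w2 = Bw1 = (279, -267, 48)
Bw2 = (-3408, 3432, 816)
w2·Bw2 = -1828008; w2·w2 = 151434; μ ≈ -1828008/151434 = -12.071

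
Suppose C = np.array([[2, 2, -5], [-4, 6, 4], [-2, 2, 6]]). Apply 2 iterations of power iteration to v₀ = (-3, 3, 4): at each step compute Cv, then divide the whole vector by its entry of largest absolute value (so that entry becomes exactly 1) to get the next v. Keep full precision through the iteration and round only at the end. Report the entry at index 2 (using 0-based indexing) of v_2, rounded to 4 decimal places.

0.6960

Cv0 = (-20.00000, 46.00000, 36.00000); divide by 46.00000 → v1 = (-0.43478, 1.00000, 0.78261)
Cv1 = (-2.78261, 10.86957, 7.56522); divide by 10.86957 → v2 = (-0.25600, 1.00000, 0.69600)
Requested entry of v2: 348/500 = 0.6960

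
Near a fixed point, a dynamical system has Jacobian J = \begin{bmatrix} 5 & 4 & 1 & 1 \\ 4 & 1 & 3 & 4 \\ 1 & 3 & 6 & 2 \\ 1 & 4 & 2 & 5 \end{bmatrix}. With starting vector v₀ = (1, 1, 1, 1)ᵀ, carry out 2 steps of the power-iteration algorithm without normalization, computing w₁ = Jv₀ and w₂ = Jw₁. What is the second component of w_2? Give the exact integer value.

w1 = Jv₀ = (11, 12, 12, 12)
w2 = Jw1 = (127, 140, 143, 143)
The requested component of w2 is 140.

140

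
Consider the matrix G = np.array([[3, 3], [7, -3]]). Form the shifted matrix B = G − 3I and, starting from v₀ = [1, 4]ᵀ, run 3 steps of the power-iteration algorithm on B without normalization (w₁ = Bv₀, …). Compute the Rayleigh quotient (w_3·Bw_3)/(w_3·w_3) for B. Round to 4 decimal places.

μ ≈ -8.5598

B = G − 3I has rows (0, 3); (7, -6)
w1 = Bv₀ = (0·1 + 3·4; 7·1 + (-6)·4) = (12, -17)
w2 = Bw1 = (0·12 + 3·(-17); 7·12 + (-6)·(-17)) = (-51, 186)
w3 = Bw2 = (558, -1473)
Bw3 = (-4419, 12744)
w3·Bw3 = -21237714; w3·w3 = 2481093; μ ≈ -21237714/2481093 = -8.5598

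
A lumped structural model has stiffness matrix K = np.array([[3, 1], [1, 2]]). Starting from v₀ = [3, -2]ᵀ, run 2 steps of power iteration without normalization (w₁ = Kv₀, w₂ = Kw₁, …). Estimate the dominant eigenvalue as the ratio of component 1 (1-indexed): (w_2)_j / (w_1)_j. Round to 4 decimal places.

w1 = Kv₀ = (7, -1)
w2 = Kw1 = (20, 5)
Ratio at component: 20 / 7 = 2.8571

2.8571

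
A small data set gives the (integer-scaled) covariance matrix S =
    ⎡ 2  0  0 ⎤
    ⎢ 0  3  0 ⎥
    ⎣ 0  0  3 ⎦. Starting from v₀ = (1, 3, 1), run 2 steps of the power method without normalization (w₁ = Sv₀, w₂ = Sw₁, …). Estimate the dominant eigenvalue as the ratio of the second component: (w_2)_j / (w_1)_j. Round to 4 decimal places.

w1 = Sv₀ = (2, 9, 3)
w2 = Sw1 = (4, 27, 9)
Ratio at component: 27 / 9 = 3.0000

3.0000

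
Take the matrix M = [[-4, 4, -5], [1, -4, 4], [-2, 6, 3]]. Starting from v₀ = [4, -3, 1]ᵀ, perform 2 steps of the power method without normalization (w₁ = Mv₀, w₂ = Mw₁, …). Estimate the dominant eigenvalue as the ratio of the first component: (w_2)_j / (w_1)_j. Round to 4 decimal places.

-9.9091

w1 = Mv₀ = ((-4)·4 + 4·(-3) + (-5)·1; 1·4 + (-4)·(-3) + 4·1; (-2)·4 + 6·(-3) + 3·1) = (-33, 20, -23)
w2 = Mw1 = ((-4)·(-33) + 4·20 + (-5)·(-23); 1·(-33) + (-4)·20 + 4·(-23); (-2)·(-33) + 6·20 + 3·(-23)) = (327, -205, 117)
Ratio at component: 327 / -33 = -9.9091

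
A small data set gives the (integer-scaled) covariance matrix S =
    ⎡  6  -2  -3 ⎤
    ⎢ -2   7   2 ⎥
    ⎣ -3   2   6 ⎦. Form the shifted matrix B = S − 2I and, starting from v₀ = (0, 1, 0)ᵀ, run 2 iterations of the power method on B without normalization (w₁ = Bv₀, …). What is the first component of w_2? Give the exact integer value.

B = S − 2I has rows (4, -2, -3); (-2, 5, 2); (-3, 2, 4)
w1 = Bv₀ = (4·0 + (-2)·1 + (-3)·0; (-2)·0 + 5·1 + 2·0; (-3)·0 + 2·1 + 4·0) = (-2, 5, 2)
w2 = Bw1 = (4·(-2) + (-2)·5 + (-3)·2; (-2)·(-2) + 5·5 + 2·2; (-3)·(-2) + 2·5 + 4·2) = (-24, 33, 24)
Requested component of w2: -24

-24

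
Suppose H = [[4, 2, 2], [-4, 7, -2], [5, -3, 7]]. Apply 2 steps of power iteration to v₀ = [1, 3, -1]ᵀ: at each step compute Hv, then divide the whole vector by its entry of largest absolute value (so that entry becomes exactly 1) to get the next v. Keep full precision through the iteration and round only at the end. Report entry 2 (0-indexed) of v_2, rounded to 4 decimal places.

Hv0 = (8.00000, 19.00000, -11.00000); divide by 19.00000 → v1 = (0.42105, 1.00000, -0.57895)
Hv1 = (2.52632, 6.47368, -4.94737); divide by 6.47368 → v2 = (0.39024, 1.00000, -0.76423)
Requested entry of v2: -94/123 = -0.7642

-0.7642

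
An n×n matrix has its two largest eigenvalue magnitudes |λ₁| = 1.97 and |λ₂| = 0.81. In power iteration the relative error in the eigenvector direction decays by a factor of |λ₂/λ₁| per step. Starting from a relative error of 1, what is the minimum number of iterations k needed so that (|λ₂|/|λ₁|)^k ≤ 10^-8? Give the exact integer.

|λ₂/λ₁| = 0.81/1.97 = 0.41117
Need k ≥ ln(10^-8) / ln(0.41117) = -18.4207 / -0.8888 ≈ 20.726
Smallest integer k satisfying the bound: 21

21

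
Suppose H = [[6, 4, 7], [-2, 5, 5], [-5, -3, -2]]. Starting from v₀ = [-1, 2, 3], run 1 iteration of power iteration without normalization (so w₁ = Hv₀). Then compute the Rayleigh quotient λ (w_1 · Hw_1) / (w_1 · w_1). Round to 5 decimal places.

w1 = Hv₀ = (6·(-1) + 4·2 + 7·3; (-2)·(-1) + 5·2 + 5·3; (-5)·(-1) + (-3)·2 + (-2)·3) = (23, 27, -7)
Hw1 = (197, 54, -182)
w1·Hw1 = 23·197 + 27·54 + (-7)·(-182) = 7263; w1·w1 = 23·23 + 27·27 + (-7)·(-7) = 1307
λ ≈ 7263/1307 = 5.55700

5.55700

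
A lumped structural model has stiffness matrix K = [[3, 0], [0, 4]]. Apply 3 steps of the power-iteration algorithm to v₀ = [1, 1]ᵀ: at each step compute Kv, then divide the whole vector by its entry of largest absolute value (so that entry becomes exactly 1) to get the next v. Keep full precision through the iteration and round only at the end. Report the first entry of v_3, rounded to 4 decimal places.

Kv0 = (3.00000, 4.00000); divide by 4.00000 → v1 = (0.75000, 1.00000)
Kv1 = (2.25000, 4.00000); divide by 4.00000 → v2 = (0.56250, 1.00000)
Kv2 = (1.68750, 4.00000); divide by 4.00000 → v3 = (0.42188, 1.00000)
Requested entry of v3: 27/64 = 0.4219

0.4219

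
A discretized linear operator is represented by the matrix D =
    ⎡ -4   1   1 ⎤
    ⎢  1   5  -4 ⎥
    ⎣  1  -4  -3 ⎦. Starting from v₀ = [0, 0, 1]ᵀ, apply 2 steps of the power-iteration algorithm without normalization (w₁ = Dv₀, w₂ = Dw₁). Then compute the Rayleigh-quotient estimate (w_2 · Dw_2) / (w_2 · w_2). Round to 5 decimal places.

w1 = Dv₀ = ((-4)·0 + 1·0 + 1·1; 1·0 + 5·0 + (-4)·1; 1·0 + (-4)·0 + (-3)·1) = (1, -4, -3)
w2 = Dw1 = ((-4)·1 + 1·(-4) + 1·(-3); 1·1 + 5·(-4) + (-4)·(-3); 1·1 + (-4)·(-4) + (-3)·(-3)) = (-11, -7, 26)
Dw2 = (63, -150, -61)
w2·Dw2 = (-11)·63 + (-7)·(-150) + 26·(-61) = -1229; w2·w2 = (-11)·(-11) + (-7)·(-7) + 26·26 = 846
λ ≈ -1229/846 = -1.45272

-1.45272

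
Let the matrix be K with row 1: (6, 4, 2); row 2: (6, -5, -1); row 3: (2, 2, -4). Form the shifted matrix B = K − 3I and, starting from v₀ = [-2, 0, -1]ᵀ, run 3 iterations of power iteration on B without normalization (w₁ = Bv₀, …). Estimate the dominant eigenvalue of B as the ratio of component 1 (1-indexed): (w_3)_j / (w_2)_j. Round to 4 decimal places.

μ ≈ 2.5161

B = K − 3I has rows (3, 4, 2); (6, -8, -1); (2, 2, -7)
w1 = Bv₀ = (3·(-2) + 4·0 + 2·(-1); 6·(-2) + (-8)·0 + (-1)·(-1); 2·(-2) + 2·0 + (-7)·(-1)) = (-8, -11, 3)
w2 = Bw1 = (3·(-8) + 4·(-11) + 2·3; 6·(-8) + (-8)·(-11) + (-1)·3; 2·(-8) + 2·(-11) + (-7)·3) = (-62, 37, -59)
w3 = Bw2 = (-156, -609, 363)
Ratio: -156/-62 = 2.5161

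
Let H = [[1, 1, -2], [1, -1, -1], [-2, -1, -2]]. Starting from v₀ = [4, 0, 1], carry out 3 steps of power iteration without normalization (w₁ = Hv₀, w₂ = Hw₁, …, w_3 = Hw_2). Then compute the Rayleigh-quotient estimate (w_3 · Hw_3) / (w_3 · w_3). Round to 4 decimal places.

-1.5233

w1 = Hv₀ = (2, 3, -10)
w2 = Hw1 = (25, 9, 13)
w3 = Hw2 = (8, 3, -85)
Hw3 = (181, 90, 151)
w3·Hw3 = 8·181 + 3·90 + (-85)·151 = -11117; w3·w3 = 8·8 + 3·3 + (-85)·(-85) = 7298
λ ≈ -11117/7298 = -1.5233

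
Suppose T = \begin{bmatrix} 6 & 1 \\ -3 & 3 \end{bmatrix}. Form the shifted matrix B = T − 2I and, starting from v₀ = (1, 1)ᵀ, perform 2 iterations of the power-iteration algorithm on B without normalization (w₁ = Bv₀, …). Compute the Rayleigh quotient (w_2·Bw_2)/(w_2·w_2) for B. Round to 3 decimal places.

μ ≈ 3.584

B = T − 2I has rows (4, 1); (-3, 1)
w1 = Bv₀ = (5, -2)
w2 = Bw1 = (18, -17)
Bw2 = (55, -71)
w2·Bw2 = 2197; w2·w2 = 613; μ ≈ 2197/613 = 3.584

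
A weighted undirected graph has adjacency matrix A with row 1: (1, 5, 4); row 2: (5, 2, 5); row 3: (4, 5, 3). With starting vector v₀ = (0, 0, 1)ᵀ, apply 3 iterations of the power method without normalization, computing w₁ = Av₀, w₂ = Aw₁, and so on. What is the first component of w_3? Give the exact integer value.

w1 = Av₀ = (1·0 + 5·0 + 4·1; 5·0 + 2·0 + 5·1; 4·0 + 5·0 + 3·1) = (4, 5, 3)
w2 = Aw1 = (1·4 + 5·5 + 4·3; 5·4 + 2·5 + 5·3; 4·4 + 5·5 + 3·3) = (41, 45, 50)
w3 = Aw2 = (466, 545, 539)
The requested component of w3 is 466.

466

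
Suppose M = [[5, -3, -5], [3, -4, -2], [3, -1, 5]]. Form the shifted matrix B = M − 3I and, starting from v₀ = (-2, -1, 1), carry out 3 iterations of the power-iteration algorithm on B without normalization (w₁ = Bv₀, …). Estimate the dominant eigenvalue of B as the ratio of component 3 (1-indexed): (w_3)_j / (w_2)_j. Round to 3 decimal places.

1.000

B = M − 3I has rows (2, -3, -5); (3, -7, -2); (3, -1, 2)
w1 = Bv₀ = (2·(-2) + (-3)·(-1) + (-5)·1; 3·(-2) + (-7)·(-1) + (-2)·1; 3·(-2) + (-1)·(-1) + 2·1) = (-6, -1, -3)
w2 = Bw1 = (2·(-6) + (-3)·(-1) + (-5)·(-3); 3·(-6) + (-7)·(-1) + (-2)·(-3); 3·(-6) + (-1)·(-1) + 2·(-3)) = (6, -5, -23)
w3 = Bw2 = (142, 99, -23)
Ratio: -23/-23 = 1.000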